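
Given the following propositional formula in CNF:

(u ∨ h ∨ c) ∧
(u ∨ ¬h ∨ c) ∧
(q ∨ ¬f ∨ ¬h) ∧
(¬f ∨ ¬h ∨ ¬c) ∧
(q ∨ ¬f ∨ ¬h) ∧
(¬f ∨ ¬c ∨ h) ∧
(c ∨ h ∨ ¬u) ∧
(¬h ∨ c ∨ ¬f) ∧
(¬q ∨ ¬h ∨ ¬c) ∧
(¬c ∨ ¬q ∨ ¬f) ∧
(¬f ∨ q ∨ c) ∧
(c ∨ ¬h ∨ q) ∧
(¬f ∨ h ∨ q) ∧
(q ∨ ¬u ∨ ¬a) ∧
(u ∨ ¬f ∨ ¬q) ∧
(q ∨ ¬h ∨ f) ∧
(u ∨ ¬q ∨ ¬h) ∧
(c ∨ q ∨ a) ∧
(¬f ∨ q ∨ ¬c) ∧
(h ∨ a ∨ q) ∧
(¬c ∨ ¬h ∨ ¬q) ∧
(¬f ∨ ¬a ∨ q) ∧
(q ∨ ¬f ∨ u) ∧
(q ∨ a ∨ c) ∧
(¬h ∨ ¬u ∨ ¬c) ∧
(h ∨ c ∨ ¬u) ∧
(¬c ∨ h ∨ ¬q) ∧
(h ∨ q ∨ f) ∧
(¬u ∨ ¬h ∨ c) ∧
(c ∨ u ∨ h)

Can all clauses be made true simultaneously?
No

No, the formula is not satisfiable.

No assignment of truth values to the variables can make all 30 clauses true simultaneously.

The formula is UNSAT (unsatisfiable).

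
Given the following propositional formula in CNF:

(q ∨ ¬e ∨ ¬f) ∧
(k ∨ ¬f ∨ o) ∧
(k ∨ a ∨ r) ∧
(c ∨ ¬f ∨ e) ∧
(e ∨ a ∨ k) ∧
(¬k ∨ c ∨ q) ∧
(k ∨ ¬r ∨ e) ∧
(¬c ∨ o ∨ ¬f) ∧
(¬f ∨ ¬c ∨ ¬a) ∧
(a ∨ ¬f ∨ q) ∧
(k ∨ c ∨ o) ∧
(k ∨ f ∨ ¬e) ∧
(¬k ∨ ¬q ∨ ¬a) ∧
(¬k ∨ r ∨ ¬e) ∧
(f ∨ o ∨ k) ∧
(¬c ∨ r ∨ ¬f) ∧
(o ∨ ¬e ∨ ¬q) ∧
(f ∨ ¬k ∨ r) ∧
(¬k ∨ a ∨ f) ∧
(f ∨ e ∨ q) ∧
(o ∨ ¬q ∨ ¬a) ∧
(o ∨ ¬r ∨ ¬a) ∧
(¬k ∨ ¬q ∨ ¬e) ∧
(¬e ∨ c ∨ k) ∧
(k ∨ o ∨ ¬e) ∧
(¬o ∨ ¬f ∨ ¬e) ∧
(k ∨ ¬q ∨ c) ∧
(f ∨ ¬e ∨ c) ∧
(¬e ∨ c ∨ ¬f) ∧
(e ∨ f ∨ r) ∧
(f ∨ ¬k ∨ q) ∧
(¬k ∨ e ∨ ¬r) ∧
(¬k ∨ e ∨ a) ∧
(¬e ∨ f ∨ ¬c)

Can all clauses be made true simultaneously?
No

No, the formula is not satisfiable.

No assignment of truth values to the variables can make all 34 clauses true simultaneously.

The formula is UNSAT (unsatisfiable).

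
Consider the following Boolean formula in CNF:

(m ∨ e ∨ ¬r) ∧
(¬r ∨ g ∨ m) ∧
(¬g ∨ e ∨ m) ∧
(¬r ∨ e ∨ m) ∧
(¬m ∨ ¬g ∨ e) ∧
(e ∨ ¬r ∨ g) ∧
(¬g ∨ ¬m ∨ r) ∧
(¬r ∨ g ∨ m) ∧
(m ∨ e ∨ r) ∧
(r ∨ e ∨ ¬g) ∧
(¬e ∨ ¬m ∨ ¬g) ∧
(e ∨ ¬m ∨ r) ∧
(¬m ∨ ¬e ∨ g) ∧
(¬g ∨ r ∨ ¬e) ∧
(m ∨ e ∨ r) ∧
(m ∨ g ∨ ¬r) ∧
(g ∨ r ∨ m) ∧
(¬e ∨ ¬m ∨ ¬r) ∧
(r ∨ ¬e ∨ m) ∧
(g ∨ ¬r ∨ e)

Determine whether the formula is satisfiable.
Yes

Yes, the formula is satisfiable.

One satisfying assignment is: r=True, g=True, m=False, e=True

Verification: With this assignment, all 20 clauses evaluate to true.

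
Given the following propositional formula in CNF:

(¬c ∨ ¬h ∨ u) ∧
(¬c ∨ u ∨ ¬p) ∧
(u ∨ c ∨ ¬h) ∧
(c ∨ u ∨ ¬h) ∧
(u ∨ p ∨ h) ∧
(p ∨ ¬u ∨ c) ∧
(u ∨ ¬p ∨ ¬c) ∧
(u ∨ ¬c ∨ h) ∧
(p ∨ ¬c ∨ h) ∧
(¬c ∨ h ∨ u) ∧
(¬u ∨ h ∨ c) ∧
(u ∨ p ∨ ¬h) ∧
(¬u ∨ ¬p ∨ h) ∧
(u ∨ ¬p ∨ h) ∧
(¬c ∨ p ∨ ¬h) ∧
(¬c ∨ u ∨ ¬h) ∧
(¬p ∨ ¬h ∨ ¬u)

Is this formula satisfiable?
No

No, the formula is not satisfiable.

No assignment of truth values to the variables can make all 17 clauses true simultaneously.

The formula is UNSAT (unsatisfiable).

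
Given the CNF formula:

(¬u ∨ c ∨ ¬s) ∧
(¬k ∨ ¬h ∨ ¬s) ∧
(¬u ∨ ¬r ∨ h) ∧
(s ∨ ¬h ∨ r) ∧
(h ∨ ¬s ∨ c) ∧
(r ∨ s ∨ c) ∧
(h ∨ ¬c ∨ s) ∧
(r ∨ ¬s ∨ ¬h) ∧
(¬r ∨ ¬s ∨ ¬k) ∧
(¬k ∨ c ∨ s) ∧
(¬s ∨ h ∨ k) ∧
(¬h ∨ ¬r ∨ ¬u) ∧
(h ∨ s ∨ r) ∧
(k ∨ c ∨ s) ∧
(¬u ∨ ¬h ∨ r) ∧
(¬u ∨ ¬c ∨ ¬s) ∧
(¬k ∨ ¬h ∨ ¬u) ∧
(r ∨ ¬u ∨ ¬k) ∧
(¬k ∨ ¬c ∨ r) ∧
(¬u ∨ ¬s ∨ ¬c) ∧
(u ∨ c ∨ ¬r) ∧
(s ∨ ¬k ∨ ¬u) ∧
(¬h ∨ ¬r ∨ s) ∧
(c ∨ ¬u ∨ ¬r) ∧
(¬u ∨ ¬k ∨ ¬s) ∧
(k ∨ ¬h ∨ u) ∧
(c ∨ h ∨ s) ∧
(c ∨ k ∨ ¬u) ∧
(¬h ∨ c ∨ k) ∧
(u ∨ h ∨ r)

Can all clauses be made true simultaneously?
No

No, the formula is not satisfiable.

No assignment of truth values to the variables can make all 30 clauses true simultaneously.

The formula is UNSAT (unsatisfiable).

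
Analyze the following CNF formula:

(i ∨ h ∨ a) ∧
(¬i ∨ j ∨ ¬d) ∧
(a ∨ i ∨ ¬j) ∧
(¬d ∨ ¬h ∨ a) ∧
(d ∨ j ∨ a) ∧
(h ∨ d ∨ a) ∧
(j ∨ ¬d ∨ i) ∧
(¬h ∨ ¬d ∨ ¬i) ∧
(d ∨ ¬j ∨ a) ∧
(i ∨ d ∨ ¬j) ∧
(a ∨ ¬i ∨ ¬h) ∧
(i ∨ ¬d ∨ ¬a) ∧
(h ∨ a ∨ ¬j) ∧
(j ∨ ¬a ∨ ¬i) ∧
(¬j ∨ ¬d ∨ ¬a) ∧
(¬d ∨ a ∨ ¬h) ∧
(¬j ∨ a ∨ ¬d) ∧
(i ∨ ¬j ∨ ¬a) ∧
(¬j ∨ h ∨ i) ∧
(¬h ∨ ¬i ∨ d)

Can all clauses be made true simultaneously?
Yes

Yes, the formula is satisfiable.

One satisfying assignment is: d=False, j=True, a=True, h=False, i=True

Verification: With this assignment, all 20 clauses evaluate to true.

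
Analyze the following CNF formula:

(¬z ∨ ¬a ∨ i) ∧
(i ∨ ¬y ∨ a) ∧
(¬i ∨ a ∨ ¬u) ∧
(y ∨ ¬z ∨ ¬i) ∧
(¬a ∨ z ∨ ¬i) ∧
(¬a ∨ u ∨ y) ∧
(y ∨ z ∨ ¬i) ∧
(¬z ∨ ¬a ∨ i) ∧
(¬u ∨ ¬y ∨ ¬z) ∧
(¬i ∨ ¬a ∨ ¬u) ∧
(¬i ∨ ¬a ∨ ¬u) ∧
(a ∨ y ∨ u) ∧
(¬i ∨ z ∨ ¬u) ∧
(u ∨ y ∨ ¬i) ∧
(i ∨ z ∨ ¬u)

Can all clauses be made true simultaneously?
Yes

Yes, the formula is satisfiable.

One satisfying assignment is: z=False, y=True, a=False, i=True, u=False

Verification: With this assignment, all 15 clauses evaluate to true.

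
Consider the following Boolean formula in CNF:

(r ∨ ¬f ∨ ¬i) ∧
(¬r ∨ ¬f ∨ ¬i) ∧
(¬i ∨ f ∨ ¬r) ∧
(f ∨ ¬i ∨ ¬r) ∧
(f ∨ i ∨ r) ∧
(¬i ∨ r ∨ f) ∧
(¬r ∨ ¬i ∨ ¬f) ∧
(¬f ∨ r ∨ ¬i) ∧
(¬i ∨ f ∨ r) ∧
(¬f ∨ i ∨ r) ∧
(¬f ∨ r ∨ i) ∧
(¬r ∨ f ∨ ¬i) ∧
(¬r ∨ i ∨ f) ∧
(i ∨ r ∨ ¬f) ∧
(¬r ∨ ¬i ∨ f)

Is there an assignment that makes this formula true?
Yes

Yes, the formula is satisfiable.

One satisfying assignment is: i=False, f=True, r=True

Verification: With this assignment, all 15 clauses evaluate to true.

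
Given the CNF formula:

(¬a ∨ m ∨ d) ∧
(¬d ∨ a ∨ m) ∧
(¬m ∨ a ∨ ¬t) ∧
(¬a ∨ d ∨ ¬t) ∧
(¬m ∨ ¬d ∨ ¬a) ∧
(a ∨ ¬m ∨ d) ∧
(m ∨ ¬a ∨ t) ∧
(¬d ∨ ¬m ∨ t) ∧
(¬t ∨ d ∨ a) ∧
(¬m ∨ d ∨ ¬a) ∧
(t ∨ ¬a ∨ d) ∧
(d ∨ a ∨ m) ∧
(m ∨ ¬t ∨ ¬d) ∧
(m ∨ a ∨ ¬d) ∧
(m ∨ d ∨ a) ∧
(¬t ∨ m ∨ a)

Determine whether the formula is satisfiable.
No

No, the formula is not satisfiable.

No assignment of truth values to the variables can make all 16 clauses true simultaneously.

The formula is UNSAT (unsatisfiable).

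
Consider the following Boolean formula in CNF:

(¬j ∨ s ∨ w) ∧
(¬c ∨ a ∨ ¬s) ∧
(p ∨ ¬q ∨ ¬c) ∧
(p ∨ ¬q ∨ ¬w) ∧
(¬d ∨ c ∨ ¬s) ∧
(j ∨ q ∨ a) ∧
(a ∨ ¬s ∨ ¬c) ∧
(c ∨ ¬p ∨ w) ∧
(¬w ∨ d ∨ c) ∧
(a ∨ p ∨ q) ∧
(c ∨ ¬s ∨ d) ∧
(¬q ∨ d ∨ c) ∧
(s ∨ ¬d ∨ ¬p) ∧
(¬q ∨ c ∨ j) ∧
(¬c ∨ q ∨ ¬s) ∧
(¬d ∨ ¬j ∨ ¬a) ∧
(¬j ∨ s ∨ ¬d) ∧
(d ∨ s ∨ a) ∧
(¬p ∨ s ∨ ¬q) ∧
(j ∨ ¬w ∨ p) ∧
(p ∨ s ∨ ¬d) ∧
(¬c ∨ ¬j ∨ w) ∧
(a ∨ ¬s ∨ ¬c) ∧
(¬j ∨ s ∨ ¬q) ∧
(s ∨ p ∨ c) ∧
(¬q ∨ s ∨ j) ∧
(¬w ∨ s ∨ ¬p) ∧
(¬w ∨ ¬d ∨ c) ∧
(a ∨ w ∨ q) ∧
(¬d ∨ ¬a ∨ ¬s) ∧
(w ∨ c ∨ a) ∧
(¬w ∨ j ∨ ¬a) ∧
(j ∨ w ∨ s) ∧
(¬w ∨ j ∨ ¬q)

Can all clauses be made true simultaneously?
Yes

Yes, the formula is satisfiable.

One satisfying assignment is: a=True, w=True, d=False, q=False, s=False, c=True, j=True, p=False

Verification: With this assignment, all 34 clauses evaluate to true.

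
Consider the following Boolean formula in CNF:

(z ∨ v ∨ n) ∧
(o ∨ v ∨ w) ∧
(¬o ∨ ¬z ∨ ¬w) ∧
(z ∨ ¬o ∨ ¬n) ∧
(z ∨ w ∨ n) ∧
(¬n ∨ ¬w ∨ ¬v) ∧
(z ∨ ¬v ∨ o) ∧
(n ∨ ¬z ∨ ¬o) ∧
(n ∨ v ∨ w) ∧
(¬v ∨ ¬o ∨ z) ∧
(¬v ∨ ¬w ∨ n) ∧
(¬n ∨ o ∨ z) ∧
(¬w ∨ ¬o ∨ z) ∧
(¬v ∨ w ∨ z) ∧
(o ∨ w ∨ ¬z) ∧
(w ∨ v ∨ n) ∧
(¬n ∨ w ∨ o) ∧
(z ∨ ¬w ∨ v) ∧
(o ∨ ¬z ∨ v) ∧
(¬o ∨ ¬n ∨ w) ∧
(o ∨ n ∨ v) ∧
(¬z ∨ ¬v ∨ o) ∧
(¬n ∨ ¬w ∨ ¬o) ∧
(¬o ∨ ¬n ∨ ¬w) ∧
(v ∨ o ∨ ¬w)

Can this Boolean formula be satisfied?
No

No, the formula is not satisfiable.

No assignment of truth values to the variables can make all 25 clauses true simultaneously.

The formula is UNSAT (unsatisfiable).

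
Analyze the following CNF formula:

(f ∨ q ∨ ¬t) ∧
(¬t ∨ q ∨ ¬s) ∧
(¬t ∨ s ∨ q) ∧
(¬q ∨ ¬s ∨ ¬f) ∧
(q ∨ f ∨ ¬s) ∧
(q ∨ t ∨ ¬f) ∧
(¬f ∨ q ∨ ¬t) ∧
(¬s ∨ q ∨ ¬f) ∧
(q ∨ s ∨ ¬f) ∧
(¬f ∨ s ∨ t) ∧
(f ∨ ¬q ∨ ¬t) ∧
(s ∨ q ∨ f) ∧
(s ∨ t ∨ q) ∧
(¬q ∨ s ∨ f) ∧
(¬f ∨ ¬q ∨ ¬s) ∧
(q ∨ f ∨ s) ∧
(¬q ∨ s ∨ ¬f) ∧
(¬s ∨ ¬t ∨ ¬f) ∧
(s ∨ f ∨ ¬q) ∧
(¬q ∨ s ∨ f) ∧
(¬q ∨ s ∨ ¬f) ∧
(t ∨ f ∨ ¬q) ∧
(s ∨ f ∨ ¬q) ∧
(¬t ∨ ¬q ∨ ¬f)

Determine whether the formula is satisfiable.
No

No, the formula is not satisfiable.

No assignment of truth values to the variables can make all 24 clauses true simultaneously.

The formula is UNSAT (unsatisfiable).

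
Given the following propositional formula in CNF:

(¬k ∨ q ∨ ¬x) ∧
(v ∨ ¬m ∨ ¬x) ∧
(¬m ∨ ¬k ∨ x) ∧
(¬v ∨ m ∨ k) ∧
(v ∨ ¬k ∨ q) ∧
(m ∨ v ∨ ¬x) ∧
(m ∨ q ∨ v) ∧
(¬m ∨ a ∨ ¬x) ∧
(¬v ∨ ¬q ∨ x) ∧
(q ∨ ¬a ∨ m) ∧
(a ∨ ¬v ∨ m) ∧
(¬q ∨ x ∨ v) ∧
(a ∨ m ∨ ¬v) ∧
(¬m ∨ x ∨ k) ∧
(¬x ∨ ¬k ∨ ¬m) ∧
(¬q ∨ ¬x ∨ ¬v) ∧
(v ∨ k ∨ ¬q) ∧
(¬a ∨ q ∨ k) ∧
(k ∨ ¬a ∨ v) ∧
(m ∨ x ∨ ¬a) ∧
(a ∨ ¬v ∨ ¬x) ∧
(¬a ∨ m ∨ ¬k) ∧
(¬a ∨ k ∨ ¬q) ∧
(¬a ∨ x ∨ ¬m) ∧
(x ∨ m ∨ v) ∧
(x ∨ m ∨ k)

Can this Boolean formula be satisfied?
No

No, the formula is not satisfiable.

No assignment of truth values to the variables can make all 26 clauses true simultaneously.

The formula is UNSAT (unsatisfiable).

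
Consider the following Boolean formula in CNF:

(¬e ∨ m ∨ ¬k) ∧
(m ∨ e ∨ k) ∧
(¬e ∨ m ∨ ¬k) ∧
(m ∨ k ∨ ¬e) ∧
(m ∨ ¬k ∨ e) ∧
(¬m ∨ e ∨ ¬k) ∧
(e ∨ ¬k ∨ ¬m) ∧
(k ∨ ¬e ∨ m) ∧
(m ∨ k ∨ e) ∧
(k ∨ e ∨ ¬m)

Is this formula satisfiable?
Yes

Yes, the formula is satisfiable.

One satisfying assignment is: m=True, k=False, e=True

Verification: With this assignment, all 10 clauses evaluate to true.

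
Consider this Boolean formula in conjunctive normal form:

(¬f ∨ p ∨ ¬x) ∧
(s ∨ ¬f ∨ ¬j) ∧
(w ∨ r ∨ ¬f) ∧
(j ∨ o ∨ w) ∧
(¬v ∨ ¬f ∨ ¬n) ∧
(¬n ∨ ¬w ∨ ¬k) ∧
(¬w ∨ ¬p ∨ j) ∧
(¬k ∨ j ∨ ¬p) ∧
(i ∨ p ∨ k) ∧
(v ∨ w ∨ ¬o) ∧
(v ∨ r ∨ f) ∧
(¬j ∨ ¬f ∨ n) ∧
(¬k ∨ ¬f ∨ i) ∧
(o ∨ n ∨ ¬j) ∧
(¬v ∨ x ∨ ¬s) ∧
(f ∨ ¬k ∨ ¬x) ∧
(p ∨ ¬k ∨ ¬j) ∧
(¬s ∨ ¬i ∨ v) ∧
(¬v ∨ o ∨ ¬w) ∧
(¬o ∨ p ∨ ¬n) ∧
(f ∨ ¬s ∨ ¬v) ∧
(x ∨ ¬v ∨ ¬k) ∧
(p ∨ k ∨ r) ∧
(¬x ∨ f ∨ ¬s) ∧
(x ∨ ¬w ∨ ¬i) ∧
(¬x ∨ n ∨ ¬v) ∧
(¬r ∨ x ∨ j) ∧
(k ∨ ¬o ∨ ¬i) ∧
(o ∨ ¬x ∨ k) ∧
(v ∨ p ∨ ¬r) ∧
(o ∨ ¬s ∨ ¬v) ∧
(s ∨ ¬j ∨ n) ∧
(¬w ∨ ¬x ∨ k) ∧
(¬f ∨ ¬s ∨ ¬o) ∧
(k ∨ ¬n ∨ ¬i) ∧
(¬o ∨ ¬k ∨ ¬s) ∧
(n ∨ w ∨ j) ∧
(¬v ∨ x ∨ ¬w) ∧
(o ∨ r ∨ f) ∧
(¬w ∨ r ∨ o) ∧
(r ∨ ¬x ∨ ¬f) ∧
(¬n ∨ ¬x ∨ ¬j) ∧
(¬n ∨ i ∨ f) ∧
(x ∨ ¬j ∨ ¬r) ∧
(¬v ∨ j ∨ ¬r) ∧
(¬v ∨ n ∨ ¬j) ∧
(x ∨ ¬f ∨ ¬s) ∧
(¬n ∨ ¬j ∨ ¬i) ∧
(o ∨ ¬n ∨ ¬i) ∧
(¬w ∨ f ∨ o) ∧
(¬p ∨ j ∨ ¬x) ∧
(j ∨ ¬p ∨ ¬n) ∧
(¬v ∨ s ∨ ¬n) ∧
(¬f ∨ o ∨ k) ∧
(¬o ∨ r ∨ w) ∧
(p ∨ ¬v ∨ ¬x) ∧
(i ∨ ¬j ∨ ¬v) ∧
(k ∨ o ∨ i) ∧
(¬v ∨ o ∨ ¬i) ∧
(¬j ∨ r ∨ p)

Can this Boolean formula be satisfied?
No

No, the formula is not satisfiable.

No assignment of truth values to the variables can make all 60 clauses true simultaneously.

The formula is UNSAT (unsatisfiable).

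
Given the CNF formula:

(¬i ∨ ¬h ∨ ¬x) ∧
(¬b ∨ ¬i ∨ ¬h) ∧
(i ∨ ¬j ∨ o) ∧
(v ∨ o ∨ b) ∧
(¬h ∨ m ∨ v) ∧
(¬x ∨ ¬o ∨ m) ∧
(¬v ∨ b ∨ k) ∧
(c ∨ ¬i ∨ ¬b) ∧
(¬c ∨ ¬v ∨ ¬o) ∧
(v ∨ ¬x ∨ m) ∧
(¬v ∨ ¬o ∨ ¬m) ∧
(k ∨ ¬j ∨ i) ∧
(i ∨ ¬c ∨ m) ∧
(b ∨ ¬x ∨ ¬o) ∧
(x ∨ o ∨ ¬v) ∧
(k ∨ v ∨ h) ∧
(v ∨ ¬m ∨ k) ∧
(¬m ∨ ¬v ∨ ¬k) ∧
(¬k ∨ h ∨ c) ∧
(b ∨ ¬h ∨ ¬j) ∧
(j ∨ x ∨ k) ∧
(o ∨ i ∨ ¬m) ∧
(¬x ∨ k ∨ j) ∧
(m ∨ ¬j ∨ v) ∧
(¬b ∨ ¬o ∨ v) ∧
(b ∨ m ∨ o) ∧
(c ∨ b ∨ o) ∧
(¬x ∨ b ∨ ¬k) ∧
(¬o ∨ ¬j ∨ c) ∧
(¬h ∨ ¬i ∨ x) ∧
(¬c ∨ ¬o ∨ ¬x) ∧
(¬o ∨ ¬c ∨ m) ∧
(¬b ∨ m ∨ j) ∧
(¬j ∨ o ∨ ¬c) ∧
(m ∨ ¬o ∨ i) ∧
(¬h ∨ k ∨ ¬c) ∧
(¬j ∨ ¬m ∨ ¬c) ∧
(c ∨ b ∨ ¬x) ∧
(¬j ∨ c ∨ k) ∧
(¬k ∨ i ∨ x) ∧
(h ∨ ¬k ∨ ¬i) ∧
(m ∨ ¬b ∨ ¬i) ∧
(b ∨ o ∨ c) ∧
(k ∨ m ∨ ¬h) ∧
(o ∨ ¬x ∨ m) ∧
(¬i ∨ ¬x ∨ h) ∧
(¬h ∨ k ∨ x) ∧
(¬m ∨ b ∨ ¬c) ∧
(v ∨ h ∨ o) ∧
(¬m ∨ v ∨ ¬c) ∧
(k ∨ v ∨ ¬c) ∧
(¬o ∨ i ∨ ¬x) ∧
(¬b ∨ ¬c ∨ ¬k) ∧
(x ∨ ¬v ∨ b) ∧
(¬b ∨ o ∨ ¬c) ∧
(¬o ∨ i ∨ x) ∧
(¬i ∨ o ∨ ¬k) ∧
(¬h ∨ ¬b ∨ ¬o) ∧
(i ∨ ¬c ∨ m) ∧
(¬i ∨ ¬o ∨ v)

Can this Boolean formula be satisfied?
No

No, the formula is not satisfiable.

No assignment of truth values to the variables can make all 60 clauses true simultaneously.

The formula is UNSAT (unsatisfiable).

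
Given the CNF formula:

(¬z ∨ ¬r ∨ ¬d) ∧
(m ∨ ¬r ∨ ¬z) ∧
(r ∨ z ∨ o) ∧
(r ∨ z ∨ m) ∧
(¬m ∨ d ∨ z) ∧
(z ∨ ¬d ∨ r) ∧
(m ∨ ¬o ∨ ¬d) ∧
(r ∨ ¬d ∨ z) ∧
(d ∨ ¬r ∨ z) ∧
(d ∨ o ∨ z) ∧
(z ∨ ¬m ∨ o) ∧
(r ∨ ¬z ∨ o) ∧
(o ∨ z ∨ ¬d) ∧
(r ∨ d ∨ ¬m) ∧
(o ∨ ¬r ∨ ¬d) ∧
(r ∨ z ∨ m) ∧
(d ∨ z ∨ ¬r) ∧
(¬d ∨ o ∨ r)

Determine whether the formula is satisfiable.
Yes

Yes, the formula is satisfiable.

One satisfying assignment is: m=True, z=False, r=True, d=True, o=True

Verification: With this assignment, all 18 clauses evaluate to true.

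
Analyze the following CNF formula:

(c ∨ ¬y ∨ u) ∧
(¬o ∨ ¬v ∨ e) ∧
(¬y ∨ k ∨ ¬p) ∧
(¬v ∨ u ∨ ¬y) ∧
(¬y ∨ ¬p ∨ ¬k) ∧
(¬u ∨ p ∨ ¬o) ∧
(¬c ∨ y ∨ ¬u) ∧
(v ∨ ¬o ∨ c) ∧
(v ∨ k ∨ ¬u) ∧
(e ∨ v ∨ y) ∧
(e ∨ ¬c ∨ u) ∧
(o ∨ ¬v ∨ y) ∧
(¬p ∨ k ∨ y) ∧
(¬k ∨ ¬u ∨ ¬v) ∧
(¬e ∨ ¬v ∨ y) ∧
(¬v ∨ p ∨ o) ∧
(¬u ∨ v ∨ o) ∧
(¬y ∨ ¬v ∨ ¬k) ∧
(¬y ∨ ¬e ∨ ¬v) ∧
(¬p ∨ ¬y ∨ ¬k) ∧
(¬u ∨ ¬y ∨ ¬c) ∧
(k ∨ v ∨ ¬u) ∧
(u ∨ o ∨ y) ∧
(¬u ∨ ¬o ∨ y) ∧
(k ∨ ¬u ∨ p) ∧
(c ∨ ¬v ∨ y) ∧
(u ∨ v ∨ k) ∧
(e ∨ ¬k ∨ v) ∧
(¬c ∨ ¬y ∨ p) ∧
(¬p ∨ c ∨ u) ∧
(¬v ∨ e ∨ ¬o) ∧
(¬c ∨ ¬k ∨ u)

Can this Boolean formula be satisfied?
No

No, the formula is not satisfiable.

No assignment of truth values to the variables can make all 32 clauses true simultaneously.

The formula is UNSAT (unsatisfiable).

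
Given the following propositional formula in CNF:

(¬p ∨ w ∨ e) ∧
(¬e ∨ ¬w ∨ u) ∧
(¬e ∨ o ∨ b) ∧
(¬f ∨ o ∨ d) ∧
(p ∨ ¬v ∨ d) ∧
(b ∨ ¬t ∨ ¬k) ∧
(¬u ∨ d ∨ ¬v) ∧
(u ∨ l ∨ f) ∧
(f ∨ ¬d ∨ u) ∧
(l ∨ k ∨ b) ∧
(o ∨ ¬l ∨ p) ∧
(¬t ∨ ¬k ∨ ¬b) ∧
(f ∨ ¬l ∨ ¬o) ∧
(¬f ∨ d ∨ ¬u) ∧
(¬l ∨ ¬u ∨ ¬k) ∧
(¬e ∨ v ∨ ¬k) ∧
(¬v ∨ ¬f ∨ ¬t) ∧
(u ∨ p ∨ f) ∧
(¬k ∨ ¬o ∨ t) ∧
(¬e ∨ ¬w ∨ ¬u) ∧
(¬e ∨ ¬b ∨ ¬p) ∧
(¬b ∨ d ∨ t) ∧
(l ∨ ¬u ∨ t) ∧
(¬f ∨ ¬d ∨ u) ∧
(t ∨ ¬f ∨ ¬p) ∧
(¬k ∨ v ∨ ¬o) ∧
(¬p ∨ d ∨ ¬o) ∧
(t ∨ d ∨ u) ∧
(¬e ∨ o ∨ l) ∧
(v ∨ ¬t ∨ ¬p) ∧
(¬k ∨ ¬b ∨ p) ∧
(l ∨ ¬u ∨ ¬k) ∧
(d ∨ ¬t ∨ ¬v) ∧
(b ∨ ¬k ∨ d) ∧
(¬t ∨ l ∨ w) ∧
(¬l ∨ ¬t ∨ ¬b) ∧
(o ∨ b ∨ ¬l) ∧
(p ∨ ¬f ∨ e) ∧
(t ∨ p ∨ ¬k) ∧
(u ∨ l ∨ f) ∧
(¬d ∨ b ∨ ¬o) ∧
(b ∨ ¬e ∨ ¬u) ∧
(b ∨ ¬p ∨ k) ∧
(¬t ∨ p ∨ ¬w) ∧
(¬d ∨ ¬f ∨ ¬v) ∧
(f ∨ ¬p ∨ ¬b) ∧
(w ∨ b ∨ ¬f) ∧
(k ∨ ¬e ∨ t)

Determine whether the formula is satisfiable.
No

No, the formula is not satisfiable.

No assignment of truth values to the variables can make all 48 clauses true simultaneously.

The formula is UNSAT (unsatisfiable).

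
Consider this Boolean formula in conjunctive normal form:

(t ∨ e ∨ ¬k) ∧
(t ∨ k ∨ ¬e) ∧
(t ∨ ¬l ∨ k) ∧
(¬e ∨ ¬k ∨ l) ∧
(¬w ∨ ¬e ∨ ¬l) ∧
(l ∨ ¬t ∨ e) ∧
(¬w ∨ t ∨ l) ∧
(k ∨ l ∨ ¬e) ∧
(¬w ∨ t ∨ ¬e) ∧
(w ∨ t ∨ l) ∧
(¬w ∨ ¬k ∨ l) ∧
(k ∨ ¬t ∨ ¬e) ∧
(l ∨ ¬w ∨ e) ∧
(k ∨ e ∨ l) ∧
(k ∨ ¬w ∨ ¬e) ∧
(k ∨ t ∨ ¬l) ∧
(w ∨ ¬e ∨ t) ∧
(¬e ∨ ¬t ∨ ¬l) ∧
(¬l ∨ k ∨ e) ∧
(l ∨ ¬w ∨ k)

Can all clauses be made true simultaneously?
Yes

Yes, the formula is satisfiable.

One satisfying assignment is: w=False, e=False, l=True, k=True, t=True

Verification: With this assignment, all 20 clauses evaluate to true.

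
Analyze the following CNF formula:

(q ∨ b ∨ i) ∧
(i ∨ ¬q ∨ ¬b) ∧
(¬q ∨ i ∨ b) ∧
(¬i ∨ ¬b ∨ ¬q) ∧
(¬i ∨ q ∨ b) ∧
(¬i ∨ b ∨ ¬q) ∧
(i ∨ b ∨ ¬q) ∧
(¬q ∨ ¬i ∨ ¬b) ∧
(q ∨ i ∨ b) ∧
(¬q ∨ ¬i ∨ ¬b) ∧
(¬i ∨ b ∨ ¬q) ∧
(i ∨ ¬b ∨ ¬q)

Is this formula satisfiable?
Yes

Yes, the formula is satisfiable.

One satisfying assignment is: q=False, i=False, b=True

Verification: With this assignment, all 12 clauses evaluate to true.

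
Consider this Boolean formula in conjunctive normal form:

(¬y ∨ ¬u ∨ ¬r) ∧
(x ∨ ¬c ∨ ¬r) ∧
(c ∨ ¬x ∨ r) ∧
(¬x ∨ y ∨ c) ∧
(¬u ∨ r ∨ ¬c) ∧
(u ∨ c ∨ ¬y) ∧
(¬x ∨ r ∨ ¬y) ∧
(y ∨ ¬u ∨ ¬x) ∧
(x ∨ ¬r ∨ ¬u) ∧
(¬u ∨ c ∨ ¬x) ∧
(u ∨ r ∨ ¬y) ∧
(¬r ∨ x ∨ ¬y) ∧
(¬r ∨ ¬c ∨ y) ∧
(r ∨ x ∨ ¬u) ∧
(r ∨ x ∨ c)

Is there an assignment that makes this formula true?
Yes

Yes, the formula is satisfiable.

One satisfying assignment is: r=True, c=False, u=False, x=False, y=False

Verification: With this assignment, all 15 clauses evaluate to true.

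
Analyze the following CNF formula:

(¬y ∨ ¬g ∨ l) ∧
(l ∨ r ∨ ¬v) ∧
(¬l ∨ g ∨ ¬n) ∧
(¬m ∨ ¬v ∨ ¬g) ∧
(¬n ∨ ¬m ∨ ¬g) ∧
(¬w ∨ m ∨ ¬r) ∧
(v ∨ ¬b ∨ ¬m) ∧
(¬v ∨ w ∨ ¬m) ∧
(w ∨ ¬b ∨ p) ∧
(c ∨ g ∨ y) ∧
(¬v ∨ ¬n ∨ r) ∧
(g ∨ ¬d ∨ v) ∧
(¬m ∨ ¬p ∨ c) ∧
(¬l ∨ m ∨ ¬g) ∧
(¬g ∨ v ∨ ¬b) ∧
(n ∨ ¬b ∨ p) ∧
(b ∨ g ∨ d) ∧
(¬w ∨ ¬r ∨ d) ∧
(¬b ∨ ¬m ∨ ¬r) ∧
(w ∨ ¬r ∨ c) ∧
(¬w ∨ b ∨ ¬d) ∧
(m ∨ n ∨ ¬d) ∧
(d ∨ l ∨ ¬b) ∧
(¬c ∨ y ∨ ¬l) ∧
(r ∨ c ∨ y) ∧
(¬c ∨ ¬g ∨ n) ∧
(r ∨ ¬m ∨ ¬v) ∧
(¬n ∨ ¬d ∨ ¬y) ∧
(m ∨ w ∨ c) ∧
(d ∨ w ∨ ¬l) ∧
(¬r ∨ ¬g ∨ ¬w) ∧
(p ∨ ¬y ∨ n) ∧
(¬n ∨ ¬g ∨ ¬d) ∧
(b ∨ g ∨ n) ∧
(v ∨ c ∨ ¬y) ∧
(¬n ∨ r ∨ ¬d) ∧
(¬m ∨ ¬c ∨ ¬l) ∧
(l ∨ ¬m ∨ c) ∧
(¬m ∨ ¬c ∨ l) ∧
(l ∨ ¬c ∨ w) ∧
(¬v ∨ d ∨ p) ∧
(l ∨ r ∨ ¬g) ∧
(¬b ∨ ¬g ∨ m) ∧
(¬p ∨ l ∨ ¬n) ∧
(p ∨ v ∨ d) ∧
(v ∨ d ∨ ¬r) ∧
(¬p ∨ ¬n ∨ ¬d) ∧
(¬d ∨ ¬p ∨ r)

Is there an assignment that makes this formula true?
Yes

Yes, the formula is satisfiable.

One satisfying assignment is: y=True, l=True, b=True, p=True, v=False, g=False, d=False, r=False, n=False, c=True, w=True, m=False

Verification: With this assignment, all 48 clauses evaluate to true.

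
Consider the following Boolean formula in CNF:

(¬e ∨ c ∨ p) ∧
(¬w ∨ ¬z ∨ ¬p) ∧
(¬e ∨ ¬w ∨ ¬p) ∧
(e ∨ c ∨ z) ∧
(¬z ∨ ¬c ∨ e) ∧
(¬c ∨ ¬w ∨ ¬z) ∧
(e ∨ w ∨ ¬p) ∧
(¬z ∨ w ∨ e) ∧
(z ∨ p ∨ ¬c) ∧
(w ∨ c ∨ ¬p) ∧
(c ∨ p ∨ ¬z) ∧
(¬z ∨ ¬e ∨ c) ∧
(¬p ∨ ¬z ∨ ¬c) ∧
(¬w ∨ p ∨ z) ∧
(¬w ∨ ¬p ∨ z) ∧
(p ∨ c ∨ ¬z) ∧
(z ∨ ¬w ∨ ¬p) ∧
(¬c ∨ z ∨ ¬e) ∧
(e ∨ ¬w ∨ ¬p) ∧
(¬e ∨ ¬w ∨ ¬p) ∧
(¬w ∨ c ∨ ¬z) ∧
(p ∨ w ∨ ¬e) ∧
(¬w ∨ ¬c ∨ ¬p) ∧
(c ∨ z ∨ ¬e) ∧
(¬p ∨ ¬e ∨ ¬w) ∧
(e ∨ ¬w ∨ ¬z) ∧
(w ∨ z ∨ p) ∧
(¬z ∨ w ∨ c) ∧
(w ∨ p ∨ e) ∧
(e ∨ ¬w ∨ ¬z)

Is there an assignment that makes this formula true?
No

No, the formula is not satisfiable.

No assignment of truth values to the variables can make all 30 clauses true simultaneously.

The formula is UNSAT (unsatisfiable).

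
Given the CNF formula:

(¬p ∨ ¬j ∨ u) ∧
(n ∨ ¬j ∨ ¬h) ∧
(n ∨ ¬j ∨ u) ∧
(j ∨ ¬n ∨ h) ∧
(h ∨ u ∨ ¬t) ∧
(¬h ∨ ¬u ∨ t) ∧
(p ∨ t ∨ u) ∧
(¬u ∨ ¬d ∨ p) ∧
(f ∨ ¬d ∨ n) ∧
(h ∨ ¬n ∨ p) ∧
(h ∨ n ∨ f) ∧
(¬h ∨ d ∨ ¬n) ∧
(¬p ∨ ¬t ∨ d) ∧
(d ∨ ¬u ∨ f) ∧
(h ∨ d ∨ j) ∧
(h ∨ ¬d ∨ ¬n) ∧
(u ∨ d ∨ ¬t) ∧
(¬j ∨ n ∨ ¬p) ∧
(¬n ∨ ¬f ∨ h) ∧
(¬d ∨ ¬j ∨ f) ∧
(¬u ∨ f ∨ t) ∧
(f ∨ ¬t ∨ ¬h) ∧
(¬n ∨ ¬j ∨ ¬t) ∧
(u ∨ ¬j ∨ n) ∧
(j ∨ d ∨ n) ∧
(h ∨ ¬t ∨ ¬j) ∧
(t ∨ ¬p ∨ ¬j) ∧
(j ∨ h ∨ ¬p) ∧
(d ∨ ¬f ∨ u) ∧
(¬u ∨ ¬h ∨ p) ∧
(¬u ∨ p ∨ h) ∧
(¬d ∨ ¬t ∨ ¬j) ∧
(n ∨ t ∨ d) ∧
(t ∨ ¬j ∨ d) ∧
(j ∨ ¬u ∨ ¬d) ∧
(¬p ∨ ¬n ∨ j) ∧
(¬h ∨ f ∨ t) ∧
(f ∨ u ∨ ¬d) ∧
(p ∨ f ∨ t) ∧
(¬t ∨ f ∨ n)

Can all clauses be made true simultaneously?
Yes

Yes, the formula is satisfiable.

One satisfying assignment is: h=True, j=False, f=True, t=False, u=False, d=True, p=True, n=False

Verification: With this assignment, all 40 clauses evaluate to true.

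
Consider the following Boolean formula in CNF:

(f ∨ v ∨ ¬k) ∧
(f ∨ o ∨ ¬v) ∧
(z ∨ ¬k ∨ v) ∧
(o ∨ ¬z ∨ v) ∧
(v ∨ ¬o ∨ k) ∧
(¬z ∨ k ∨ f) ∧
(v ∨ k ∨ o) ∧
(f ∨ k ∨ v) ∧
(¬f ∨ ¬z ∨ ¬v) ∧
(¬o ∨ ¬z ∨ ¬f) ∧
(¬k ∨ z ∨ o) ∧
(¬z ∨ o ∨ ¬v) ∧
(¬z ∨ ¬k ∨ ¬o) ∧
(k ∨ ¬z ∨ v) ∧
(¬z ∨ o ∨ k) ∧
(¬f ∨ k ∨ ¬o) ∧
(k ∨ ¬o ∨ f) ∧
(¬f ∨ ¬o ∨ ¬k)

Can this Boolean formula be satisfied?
Yes

Yes, the formula is satisfiable.

One satisfying assignment is: k=False, v=True, f=True, z=False, o=False

Verification: With this assignment, all 18 clauses evaluate to true.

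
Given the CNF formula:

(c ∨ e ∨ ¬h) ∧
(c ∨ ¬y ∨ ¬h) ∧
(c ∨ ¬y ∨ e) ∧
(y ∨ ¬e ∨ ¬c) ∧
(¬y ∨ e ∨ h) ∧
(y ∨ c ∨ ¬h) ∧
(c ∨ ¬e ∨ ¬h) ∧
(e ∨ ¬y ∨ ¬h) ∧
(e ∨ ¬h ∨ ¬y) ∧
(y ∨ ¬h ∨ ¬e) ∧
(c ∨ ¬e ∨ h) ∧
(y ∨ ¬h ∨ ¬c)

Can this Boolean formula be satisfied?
Yes

Yes, the formula is satisfiable.

One satisfying assignment is: h=False, c=False, e=False, y=False

Verification: With this assignment, all 12 clauses evaluate to true.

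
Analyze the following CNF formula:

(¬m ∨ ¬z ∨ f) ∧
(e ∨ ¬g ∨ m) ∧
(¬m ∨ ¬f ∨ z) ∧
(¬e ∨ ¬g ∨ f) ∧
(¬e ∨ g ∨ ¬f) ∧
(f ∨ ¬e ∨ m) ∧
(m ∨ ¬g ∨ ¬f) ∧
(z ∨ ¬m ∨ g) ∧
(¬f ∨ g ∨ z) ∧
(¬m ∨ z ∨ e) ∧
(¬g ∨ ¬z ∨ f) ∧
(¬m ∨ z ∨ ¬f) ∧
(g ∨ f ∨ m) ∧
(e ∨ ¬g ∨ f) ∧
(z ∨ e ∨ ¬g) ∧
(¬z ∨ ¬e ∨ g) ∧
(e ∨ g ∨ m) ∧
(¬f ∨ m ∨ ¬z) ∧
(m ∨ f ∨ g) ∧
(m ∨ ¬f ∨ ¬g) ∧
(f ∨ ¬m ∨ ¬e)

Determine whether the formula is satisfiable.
Yes

Yes, the formula is satisfiable.

One satisfying assignment is: e=False, g=False, z=True, f=True, m=True

Verification: With this assignment, all 21 clauses evaluate to true.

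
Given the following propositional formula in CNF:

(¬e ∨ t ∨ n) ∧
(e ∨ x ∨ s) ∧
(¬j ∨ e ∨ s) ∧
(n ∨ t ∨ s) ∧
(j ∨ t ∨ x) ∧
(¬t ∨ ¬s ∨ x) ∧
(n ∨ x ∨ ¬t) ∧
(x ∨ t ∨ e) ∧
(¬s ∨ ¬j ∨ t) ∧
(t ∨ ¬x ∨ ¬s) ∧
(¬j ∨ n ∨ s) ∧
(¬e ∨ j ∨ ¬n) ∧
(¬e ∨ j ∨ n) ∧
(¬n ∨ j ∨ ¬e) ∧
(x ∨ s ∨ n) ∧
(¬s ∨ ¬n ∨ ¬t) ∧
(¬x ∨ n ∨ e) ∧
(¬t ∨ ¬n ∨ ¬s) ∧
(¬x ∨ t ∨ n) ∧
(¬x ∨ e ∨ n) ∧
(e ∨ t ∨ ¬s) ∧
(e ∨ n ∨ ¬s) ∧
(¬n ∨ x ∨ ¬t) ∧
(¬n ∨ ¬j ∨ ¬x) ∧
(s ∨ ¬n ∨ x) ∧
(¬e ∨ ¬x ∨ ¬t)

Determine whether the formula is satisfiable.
Yes

Yes, the formula is satisfiable.

One satisfying assignment is: n=True, t=False, j=False, e=False, x=True, s=False

Verification: With this assignment, all 26 clauses evaluate to true.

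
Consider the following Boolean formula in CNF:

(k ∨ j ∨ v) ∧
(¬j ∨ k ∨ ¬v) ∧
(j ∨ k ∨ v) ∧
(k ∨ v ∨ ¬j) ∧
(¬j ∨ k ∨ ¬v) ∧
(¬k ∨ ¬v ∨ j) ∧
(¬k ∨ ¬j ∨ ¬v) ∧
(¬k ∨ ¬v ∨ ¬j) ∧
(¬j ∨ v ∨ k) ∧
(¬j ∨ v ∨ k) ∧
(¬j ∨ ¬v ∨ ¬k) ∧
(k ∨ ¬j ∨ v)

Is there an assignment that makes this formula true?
Yes

Yes, the formula is satisfiable.

One satisfying assignment is: k=True, v=False, j=False

Verification: With this assignment, all 12 clauses evaluate to true.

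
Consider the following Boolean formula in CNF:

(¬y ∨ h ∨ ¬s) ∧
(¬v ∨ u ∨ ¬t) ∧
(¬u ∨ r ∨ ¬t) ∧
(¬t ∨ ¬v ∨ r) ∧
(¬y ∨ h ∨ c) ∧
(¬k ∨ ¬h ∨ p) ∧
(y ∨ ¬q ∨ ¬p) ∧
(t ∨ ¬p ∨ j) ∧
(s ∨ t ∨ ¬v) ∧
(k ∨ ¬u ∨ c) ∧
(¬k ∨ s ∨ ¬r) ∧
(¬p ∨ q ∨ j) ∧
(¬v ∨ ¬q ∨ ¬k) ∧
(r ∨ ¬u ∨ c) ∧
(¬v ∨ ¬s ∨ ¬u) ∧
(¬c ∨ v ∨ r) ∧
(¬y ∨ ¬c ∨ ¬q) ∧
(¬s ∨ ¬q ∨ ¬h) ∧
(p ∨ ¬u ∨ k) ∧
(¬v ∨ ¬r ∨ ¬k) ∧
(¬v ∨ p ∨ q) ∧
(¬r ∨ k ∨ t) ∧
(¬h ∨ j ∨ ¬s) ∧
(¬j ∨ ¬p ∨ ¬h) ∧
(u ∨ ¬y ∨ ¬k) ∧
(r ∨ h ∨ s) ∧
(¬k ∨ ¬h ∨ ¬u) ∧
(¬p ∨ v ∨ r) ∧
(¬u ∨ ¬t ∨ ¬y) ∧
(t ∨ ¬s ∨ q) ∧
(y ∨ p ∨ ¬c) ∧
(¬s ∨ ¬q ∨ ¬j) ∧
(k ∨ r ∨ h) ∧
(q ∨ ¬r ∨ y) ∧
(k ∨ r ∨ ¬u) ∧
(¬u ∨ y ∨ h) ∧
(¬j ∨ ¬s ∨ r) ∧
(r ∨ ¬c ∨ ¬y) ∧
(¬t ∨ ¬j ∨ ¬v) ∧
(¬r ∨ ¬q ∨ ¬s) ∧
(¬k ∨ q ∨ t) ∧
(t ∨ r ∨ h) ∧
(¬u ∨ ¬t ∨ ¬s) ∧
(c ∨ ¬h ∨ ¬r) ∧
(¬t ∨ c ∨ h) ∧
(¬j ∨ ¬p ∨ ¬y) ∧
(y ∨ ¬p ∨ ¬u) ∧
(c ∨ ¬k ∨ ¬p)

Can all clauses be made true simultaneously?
Yes

Yes, the formula is satisfiable.

One satisfying assignment is: v=False, u=False, j=False, c=False, t=False, s=False, h=True, r=False, y=False, k=False, q=False, p=False

Verification: With this assignment, all 48 clauses evaluate to true.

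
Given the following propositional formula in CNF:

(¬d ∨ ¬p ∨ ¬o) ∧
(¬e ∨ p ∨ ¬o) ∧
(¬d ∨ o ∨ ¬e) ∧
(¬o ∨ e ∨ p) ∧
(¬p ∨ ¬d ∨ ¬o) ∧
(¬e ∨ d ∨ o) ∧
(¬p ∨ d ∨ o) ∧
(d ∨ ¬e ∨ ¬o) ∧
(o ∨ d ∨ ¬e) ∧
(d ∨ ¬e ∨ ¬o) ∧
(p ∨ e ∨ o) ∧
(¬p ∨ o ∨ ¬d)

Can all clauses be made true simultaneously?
Yes

Yes, the formula is satisfiable.

One satisfying assignment is: o=True, d=False, p=True, e=False

Verification: With this assignment, all 12 clauses evaluate to true.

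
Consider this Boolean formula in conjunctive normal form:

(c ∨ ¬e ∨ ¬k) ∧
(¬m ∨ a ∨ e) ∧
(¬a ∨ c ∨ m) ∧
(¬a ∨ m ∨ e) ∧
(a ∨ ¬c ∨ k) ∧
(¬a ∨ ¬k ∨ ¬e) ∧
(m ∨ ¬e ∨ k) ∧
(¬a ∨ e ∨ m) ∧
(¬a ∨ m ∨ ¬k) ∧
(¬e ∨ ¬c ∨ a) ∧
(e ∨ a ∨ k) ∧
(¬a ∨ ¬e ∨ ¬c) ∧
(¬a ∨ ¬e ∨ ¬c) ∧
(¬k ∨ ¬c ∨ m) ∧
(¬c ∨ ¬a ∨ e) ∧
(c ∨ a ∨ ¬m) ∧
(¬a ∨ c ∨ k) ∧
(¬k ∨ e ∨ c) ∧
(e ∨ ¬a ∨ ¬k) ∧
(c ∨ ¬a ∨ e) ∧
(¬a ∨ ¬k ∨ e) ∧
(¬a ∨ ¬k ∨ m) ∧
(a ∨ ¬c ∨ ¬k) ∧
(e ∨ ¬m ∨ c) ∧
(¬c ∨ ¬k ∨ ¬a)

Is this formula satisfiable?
No

No, the formula is not satisfiable.

No assignment of truth values to the variables can make all 25 clauses true simultaneously.

The formula is UNSAT (unsatisfiable).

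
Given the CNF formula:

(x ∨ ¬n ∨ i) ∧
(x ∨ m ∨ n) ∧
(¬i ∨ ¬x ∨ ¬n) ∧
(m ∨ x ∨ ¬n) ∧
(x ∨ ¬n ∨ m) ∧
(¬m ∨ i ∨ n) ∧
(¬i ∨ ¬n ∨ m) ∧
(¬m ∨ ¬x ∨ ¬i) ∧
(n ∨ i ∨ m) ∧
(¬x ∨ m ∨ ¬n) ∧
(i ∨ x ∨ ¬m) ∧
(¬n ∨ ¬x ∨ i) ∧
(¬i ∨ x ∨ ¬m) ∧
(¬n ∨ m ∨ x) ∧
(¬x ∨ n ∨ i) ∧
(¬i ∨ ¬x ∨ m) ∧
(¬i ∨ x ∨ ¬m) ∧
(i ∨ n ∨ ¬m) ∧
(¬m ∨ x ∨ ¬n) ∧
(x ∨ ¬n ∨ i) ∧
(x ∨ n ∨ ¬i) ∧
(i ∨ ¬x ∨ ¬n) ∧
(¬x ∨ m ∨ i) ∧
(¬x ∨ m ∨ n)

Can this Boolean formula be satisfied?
No

No, the formula is not satisfiable.

No assignment of truth values to the variables can make all 24 clauses true simultaneously.

The formula is UNSAT (unsatisfiable).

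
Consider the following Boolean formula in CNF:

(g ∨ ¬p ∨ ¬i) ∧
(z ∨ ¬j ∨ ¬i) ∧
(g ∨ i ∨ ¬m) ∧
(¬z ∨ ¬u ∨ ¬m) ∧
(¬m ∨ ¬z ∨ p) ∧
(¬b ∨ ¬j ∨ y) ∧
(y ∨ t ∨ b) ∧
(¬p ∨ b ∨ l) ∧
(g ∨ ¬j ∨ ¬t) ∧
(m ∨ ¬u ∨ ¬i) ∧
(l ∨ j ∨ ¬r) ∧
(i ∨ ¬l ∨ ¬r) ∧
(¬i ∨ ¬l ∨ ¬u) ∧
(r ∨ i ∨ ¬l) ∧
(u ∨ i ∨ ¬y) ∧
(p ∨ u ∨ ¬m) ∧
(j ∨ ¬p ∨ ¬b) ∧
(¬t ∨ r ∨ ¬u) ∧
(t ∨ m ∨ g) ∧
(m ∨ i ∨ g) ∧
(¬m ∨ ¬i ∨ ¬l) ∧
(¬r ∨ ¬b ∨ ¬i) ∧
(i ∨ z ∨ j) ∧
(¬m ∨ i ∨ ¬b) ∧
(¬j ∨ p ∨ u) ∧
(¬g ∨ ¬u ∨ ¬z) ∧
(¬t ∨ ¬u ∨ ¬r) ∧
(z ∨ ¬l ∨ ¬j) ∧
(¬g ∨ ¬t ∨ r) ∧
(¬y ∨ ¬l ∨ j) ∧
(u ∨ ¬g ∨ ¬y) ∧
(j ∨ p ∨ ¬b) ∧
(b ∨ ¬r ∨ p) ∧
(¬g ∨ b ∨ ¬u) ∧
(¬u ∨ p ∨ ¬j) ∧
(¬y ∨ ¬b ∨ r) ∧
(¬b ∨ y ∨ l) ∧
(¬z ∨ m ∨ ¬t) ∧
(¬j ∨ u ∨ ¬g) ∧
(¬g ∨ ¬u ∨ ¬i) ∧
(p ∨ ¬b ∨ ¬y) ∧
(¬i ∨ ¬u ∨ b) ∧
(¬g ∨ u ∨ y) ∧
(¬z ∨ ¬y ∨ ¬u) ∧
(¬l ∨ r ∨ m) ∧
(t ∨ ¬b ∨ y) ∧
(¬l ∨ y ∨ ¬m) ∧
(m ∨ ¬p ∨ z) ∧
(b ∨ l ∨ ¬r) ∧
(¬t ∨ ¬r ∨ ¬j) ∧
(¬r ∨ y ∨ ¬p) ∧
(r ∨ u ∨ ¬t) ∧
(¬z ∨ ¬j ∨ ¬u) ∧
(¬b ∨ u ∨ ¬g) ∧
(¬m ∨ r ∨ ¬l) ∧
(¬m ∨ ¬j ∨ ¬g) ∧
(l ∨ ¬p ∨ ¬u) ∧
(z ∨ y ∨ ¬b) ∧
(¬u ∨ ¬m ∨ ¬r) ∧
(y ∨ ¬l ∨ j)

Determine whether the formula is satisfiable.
No

No, the formula is not satisfiable.

No assignment of truth values to the variables can make all 60 clauses true simultaneously.

The formula is UNSAT (unsatisfiable).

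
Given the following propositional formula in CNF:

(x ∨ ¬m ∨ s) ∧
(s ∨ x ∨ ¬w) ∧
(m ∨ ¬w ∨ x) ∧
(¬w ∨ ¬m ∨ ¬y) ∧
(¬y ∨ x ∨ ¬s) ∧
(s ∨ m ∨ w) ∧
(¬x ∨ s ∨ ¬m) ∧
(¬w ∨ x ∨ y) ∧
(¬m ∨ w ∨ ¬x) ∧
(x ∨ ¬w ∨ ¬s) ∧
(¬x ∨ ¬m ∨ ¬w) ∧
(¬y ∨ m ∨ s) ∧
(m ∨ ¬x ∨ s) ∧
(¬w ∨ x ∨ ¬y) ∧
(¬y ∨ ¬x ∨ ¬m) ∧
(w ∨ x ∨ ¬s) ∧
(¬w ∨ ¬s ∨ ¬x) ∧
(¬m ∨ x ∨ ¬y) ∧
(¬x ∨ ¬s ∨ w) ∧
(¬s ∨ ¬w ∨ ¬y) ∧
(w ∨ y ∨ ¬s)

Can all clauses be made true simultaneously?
No

No, the formula is not satisfiable.

No assignment of truth values to the variables can make all 21 clauses true simultaneously.

The formula is UNSAT (unsatisfiable).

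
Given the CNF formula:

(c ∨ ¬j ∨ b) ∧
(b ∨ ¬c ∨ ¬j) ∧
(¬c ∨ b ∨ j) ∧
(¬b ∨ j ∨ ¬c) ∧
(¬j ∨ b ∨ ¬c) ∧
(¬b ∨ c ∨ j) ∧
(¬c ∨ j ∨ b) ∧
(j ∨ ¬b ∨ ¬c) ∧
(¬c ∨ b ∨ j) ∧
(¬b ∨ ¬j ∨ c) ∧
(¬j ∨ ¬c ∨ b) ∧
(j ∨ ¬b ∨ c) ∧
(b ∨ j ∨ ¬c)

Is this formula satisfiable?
Yes

Yes, the formula is satisfiable.

One satisfying assignment is: b=False, c=False, j=False

Verification: With this assignment, all 13 clauses evaluate to true.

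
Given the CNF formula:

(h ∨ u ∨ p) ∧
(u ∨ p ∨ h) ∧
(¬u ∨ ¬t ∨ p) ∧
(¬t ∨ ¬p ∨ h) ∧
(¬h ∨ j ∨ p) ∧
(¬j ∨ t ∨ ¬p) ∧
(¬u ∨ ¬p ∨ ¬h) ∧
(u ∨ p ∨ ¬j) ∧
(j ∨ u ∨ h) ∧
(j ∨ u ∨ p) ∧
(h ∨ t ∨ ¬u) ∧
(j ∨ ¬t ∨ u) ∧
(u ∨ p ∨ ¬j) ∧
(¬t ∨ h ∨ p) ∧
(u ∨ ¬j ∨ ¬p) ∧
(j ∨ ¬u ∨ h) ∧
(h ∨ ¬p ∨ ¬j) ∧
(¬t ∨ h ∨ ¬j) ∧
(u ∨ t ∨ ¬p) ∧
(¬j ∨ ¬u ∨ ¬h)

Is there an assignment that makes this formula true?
No

No, the formula is not satisfiable.

No assignment of truth values to the variables can make all 20 clauses true simultaneously.

The formula is UNSAT (unsatisfiable).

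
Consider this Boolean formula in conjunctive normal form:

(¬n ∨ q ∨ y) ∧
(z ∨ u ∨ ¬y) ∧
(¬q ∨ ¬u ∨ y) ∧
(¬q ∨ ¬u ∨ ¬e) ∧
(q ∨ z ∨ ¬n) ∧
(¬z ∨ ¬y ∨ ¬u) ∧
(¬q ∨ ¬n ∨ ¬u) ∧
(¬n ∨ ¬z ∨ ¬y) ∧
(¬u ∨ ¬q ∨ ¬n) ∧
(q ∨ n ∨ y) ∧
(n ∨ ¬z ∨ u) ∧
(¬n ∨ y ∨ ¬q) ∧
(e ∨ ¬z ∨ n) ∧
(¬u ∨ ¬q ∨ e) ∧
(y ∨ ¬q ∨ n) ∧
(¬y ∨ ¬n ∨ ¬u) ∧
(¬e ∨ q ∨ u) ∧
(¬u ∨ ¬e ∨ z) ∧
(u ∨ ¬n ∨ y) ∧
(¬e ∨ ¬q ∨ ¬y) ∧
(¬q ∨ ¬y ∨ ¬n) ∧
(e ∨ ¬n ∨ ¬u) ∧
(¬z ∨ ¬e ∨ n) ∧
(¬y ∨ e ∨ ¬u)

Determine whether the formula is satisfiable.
No

No, the formula is not satisfiable.

No assignment of truth values to the variables can make all 24 clauses true simultaneously.

The formula is UNSAT (unsatisfiable).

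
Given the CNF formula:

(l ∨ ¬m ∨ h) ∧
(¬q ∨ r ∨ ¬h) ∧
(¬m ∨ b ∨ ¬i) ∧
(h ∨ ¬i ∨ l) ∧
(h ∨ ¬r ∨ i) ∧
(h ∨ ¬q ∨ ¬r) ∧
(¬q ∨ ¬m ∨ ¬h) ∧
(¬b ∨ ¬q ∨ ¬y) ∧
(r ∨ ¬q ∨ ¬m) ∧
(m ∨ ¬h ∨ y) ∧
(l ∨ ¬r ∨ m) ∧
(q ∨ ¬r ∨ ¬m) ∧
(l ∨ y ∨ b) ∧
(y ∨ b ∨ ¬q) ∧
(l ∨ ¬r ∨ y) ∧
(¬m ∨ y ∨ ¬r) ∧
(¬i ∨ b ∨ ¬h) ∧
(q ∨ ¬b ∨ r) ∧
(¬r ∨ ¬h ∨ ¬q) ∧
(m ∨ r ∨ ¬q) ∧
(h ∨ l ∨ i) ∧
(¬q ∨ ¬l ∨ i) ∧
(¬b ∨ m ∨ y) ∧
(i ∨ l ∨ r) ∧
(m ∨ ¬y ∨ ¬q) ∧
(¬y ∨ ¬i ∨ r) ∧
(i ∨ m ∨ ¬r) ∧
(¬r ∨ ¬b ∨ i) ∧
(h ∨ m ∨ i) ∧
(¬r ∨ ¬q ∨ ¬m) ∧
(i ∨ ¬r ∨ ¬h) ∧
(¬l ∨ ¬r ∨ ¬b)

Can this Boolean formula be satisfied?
Yes

Yes, the formula is satisfiable.

One satisfying assignment is: b=False, i=False, h=False, y=False, q=False, l=True, r=False, m=True

Verification: With this assignment, all 32 clauses evaluate to true.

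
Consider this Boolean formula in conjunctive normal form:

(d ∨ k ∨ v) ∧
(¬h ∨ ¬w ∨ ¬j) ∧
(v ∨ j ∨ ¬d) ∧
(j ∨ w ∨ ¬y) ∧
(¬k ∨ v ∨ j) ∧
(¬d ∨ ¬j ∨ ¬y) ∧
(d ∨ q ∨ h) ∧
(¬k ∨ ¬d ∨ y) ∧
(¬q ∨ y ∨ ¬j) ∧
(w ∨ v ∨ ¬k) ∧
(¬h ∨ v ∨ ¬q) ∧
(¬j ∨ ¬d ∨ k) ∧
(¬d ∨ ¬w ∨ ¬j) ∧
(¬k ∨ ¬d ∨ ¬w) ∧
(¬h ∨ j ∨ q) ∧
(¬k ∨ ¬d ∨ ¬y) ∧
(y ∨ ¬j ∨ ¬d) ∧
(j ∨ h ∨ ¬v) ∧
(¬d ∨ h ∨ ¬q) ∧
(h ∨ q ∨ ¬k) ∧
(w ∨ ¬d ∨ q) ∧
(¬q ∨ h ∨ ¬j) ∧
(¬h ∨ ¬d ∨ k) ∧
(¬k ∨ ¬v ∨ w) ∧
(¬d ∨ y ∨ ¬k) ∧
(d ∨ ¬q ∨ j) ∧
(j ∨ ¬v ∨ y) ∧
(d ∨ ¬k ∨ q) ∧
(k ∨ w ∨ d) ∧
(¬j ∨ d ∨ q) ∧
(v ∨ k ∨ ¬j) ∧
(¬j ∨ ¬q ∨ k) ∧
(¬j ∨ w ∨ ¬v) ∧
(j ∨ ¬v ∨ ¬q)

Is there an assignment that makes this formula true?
No

No, the formula is not satisfiable.

No assignment of truth values to the variables can make all 34 clauses true simultaneously.

The formula is UNSAT (unsatisfiable).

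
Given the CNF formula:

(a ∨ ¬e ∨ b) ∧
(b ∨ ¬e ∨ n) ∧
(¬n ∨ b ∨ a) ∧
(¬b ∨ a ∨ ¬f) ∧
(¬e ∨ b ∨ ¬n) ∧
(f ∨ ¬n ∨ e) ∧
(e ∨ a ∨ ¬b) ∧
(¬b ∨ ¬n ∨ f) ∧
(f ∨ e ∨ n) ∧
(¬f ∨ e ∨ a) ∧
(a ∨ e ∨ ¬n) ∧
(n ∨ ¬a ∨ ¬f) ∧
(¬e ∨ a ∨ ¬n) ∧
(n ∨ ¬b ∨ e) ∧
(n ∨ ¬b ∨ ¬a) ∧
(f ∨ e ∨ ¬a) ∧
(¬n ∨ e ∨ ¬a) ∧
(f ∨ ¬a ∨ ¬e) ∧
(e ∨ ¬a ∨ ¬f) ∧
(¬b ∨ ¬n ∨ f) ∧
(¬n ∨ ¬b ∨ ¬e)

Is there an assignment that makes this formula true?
Yes

Yes, the formula is satisfiable.

One satisfying assignment is: b=True, a=False, e=True, f=False, n=False

Verification: With this assignment, all 21 clauses evaluate to true.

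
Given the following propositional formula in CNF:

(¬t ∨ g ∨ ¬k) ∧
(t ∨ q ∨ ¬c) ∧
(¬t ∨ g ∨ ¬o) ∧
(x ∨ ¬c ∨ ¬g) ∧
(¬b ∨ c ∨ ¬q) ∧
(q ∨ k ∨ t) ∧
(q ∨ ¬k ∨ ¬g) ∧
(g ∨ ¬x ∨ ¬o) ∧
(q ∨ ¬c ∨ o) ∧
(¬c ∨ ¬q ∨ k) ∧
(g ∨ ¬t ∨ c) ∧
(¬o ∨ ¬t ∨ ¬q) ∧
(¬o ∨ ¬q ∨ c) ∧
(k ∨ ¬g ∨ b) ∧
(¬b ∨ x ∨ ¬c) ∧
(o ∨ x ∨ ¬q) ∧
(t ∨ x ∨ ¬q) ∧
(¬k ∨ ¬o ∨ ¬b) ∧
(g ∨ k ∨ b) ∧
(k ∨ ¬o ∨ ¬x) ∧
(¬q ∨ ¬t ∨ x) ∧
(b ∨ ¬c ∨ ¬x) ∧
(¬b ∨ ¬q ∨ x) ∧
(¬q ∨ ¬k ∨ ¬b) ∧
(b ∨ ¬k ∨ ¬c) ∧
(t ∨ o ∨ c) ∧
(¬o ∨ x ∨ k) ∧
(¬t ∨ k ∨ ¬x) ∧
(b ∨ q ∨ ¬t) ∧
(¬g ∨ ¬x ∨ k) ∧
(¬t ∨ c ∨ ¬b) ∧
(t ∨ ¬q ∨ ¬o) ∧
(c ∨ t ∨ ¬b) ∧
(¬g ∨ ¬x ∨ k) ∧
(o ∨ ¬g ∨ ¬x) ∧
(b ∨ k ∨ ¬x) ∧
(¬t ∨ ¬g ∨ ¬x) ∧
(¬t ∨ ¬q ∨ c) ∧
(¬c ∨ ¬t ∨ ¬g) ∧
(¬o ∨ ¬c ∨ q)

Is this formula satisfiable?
Yes

Yes, the formula is satisfiable.

One satisfying assignment is: t=False, c=False, q=False, x=False, o=True, k=True, g=False, b=False

Verification: With this assignment, all 40 clauses evaluate to true.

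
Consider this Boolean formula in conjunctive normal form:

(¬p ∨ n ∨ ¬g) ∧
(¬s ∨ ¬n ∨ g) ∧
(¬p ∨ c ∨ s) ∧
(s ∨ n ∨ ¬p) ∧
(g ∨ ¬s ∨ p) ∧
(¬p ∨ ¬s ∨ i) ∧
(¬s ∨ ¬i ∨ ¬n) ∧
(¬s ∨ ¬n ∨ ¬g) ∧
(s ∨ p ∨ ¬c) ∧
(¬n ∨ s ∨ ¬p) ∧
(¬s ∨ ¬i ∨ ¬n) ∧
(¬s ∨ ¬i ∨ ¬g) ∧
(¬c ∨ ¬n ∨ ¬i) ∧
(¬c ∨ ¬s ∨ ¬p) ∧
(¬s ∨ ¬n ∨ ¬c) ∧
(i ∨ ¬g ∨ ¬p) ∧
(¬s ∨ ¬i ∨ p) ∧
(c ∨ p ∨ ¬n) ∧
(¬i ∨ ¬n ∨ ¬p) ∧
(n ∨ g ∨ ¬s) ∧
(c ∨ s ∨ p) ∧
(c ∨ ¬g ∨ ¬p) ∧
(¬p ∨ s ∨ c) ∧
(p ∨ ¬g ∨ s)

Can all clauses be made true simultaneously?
Yes

Yes, the formula is satisfiable.

One satisfying assignment is: s=True, c=False, n=False, i=False, g=True, p=False

Verification: With this assignment, all 24 clauses evaluate to true.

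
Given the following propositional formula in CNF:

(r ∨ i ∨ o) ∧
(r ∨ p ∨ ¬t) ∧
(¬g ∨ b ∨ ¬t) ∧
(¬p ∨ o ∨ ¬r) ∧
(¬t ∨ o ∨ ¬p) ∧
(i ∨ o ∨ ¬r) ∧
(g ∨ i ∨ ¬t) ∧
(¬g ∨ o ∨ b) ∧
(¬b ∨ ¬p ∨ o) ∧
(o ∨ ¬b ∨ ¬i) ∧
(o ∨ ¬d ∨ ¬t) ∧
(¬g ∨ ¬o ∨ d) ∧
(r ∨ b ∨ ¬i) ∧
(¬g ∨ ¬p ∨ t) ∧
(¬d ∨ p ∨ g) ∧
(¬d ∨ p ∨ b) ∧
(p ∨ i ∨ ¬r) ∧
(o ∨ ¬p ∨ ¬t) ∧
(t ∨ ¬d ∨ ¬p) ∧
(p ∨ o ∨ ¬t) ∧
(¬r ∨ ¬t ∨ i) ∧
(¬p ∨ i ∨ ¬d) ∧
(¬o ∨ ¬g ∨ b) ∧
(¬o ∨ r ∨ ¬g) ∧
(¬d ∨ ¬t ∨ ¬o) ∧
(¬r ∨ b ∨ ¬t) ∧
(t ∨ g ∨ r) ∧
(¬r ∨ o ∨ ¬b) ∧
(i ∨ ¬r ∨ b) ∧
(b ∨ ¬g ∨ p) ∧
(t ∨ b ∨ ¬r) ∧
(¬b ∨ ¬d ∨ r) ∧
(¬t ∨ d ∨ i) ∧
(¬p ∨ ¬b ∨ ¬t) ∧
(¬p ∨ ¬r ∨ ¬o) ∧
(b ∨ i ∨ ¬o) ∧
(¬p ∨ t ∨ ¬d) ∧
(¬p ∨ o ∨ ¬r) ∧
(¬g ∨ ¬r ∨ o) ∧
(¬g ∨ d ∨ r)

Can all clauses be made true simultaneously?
Yes

Yes, the formula is satisfiable.

One satisfying assignment is: i=True, t=False, o=True, b=True, r=True, p=False, d=False, g=False

Verification: With this assignment, all 40 clauses evaluate to true.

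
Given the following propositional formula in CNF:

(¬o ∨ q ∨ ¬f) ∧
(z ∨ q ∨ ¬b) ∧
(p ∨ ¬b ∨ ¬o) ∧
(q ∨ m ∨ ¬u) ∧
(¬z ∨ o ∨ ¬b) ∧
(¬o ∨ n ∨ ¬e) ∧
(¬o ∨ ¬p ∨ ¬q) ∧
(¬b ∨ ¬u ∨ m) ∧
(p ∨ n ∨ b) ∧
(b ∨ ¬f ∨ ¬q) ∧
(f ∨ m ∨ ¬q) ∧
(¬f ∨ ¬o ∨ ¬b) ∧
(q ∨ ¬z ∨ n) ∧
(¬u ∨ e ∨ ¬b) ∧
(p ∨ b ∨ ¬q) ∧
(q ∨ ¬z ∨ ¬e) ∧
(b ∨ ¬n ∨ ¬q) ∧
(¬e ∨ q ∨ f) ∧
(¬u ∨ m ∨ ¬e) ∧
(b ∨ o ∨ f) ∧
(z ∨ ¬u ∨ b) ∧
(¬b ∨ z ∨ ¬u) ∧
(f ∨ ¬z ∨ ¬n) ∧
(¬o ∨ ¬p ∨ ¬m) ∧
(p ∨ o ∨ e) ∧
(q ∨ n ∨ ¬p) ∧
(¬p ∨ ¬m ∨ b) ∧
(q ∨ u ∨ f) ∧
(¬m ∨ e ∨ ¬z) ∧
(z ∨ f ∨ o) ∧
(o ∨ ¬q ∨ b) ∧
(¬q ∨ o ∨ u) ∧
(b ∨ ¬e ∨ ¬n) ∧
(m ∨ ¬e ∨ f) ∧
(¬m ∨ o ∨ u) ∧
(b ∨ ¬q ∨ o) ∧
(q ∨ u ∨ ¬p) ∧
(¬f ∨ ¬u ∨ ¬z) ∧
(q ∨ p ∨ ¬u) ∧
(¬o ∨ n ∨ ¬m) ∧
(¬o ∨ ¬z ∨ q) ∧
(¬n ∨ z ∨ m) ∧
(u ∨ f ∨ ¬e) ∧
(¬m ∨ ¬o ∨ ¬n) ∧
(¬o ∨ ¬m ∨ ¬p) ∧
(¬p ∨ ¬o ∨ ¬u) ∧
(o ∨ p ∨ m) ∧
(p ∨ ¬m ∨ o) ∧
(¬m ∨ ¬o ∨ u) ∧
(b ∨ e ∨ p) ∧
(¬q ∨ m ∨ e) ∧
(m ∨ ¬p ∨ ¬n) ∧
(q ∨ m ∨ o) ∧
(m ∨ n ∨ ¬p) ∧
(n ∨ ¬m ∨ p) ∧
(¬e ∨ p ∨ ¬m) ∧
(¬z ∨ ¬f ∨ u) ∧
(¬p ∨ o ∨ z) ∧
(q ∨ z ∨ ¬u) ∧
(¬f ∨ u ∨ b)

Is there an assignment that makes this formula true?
No

No, the formula is not satisfiable.

No assignment of truth values to the variables can make all 60 clauses true simultaneously.

The formula is UNSAT (unsatisfiable).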